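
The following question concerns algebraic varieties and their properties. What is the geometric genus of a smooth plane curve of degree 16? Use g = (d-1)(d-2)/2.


Using the genus formula for smooth plane curves:
g = (d-1)(d-2)/2
g = (16-1)(16-2)/2
g = 15*14/2
g = 210/2 = 105

105


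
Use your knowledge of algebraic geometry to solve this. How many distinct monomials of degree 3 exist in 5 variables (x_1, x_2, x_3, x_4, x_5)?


The number of degree-3 monomials in 5 variables is C(d+n-1, n-1).
= C(3+5-1, 5-1) = C(7, 4)
= 35

35


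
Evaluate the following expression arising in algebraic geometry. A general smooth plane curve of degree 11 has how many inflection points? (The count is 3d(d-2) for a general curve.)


For a general smooth plane curve C of degree d, the inflection points are
the intersection of C with its Hessian curve, which has degree 3(d-2).
By Bezout, the total intersection number is d * 3(d-2) = 11 * 27 = 297.
For a general curve every flex is ordinary, so each contributes
multiplicity 1 to C·Hess(C), and the number of distinct inflection
points is 3d(d-2).
Inflection points = 3*11*(11-2) = 3*11*9 = 297

297


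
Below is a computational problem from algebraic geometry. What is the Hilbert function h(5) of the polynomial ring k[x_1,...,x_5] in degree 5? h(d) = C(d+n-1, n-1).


The Hilbert function for the polynomial ring in 5 variables is:
h(d) = C(d+n-1, n-1)
h(5) = C(5+5-1, 5-1) = C(9, 4)
= 9! / (4! * 5!)
= 126

126


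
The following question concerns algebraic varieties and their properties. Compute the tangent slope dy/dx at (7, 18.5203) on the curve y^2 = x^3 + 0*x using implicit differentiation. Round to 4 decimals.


Using implicit differentiation of y^2 = x^3 + 0*x:
2y * dy/dx = 3x^2 + 0
dy/dx = (3x^2 + 0)/(2y)
Numerator: 3*7^2 + 0 = 147
Denominator: 2*18.5203 = 37.0406
dy/dx = 147/37.0406 = 3.9686

3.9686


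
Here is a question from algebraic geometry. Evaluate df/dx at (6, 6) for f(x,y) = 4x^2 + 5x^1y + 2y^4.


df/dx = 2*4*x^1 + 1*5*x^0*y
At (6,6): 2*4*6^1 + 1*5*6^0*6
= 48 + 30
= 78

78


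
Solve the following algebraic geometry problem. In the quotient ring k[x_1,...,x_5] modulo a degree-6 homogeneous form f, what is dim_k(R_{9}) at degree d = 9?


For R = k[x_1,...,x_n]/(f) with f homogeneous of degree e:
The Hilbert series is (1 - t^e)/(1 - t)^n.
So h(d) = C(d+n-1, n-1) - C(d-e+n-1, n-1) for d >= e.
With n=5, e=6, d=9:
C(9+5-1, 5-1) = C(13, 4) = 715
C(9-6+5-1, 5-1) = C(7, 4) = 35
h(9) = 715 - 35 = 680

680


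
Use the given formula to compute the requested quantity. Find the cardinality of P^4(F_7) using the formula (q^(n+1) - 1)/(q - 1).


P^4(F_7) has (q^(n+1) - 1)/(q - 1) points.
= 7^4 + 7^3 + 7^2 + 7^1 + 7^0
= 2401 + 343 + 49 + 7 + 1
= 2801

2801


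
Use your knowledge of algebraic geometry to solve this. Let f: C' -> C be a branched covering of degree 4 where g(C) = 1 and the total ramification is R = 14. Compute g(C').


Riemann-Hurwitz formula: 2g' - 2 = d(2g - 2) + R
Given: d = 4, g = 1, R = 14
2g' - 2 = 4*(2*1 - 2) + 14
2g' - 2 = 4*0 + 14
2g' - 2 = 0 + 14 = 14
2g' = 16
g' = 8

8


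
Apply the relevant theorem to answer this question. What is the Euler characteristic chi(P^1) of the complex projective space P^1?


The complex projective space P^1 has one cell in each even real dimension 0, 2, ..., 2.
The cohomology groups are H^{2k}(P^1) = Z for k = 0,...,1, and 0 otherwise.
Euler characteristic = sum of Betti numbers = 1 per even-dimensional cohomology group.
chi(P^1) = 1 + 1 = 2

2


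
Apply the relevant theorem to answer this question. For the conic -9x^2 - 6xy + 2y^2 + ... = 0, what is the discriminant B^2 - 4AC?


The discriminant of a conic Ax^2 + Bxy + Cy^2 + ... = 0 is B^2 - 4AC.
B^2 = (-6)^2 = 36
4AC = 4*(-9)*2 = -72
Discriminant = 36 + 72 = 108

108


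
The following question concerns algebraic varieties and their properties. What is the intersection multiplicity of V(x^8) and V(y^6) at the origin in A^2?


The intersection multiplicity of V(x^a) and V(y^b) at the origin is:
I(O; V(x^8), V(y^6)) = dim_k(k[x,y]/(x^8, y^6))
A basis for k[x,y]/(x^8, y^6) is the set of monomials x^i * y^j
where 0 <= i < 8 and 0 <= j < 6.
The number of such monomials is 8 * 6 = 48

48


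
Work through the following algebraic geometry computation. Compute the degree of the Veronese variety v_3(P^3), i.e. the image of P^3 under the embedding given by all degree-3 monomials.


The Veronese variety v_3(P^3) has degree d^r.
d^r = 3^3 = 27

27


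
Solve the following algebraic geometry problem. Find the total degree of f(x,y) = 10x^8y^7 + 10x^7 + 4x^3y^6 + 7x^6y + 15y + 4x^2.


Examine each term for its total degree (sum of exponents).
  Term '10x^8y^7' has total degree 8+7 = 15.
  Term '10x^7' has total degree 7+0 = 7.
  Term '4x^3y^6' has total degree 3+6 = 9.
  Term '7x^6y' has total degree 6+1 = 7.
  Term '15y' has total degree 0+1 = 1.
  Term '4x^2' has total degree 2+0 = 2.
The maximum total degree among all terms is 15.

15


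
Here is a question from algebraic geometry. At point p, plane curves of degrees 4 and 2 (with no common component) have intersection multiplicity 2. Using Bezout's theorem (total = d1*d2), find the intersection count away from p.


By Bezout's theorem, the total intersection number is d1 * d2.
Total = 4 * 2 = 8
Intersection multiplicity at p = 2
Remaining intersections = 8 - 2 = 6

6


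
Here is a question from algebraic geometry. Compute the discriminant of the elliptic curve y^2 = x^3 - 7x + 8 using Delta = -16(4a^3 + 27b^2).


Compute each component:
4a^3 = 4*(-7)^3 = 4*(-343) = -1372
27b^2 = 27*8^2 = 27*64 = 1728
4a^3 + 27b^2 = -1372 + 1728 = 356
Delta = -16*356 = -5696

-5696


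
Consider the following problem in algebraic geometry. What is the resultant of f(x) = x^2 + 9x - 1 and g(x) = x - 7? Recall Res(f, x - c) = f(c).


For Res(f, x - c), we evaluate f at x = c.
f(7) = 7^2 + 9*7 - 1
= 49 + 63 - 1
= 112 - 1 = 111
Res(f, g) = 111

111


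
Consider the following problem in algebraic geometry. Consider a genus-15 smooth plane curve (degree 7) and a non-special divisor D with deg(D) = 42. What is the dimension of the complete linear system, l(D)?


First, compute the genus of a smooth plane curve of degree 7:
g = (d-1)(d-2)/2 = (7-1)(7-2)/2 = 15
For a non-special divisor D (i.e., h^1(D) = 0), Riemann-Roch gives:
l(D) = deg(D) - g + 1
Since deg(D) = 42 >= 2g - 1 = 29, D is non-special.
l(D) = 42 - 15 + 1 = 28

28


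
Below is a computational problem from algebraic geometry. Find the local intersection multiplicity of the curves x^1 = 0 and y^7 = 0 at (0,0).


The intersection multiplicity of V(x^a) and V(y^b) at the origin is:
I(O; V(x^1), V(y^7)) = dim_k(k[x,y]/(x^1, y^7))
A basis for k[x,y]/(x^1, y^7) is the set of monomials x^i * y^j
where 0 <= i < 1 and 0 <= j < 7.
The number of such monomials is 1 * 7 = 7

7


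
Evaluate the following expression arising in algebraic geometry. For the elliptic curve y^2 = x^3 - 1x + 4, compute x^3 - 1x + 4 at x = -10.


Compute x^3 - 1x + 4 at x = -10:
x^3 = (-10)^3 = -1000
(-1)*x = (-1)*(-10) = 10
Sum: -1000 + 10 + 4 = -986

-986


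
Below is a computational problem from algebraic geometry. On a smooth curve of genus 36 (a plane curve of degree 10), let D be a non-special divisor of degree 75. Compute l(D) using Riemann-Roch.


First, compute the genus of a smooth plane curve of degree 10:
g = (d-1)(d-2)/2 = (10-1)(10-2)/2 = 36
For a non-special divisor D (i.e., h^1(D) = 0), Riemann-Roch gives:
l(D) = deg(D) - g + 1
Since deg(D) = 75 >= 2g - 1 = 71, D is non-special.
l(D) = 75 - 36 + 1 = 40

40


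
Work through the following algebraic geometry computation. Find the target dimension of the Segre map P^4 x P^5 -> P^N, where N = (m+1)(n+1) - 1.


The Segre embedding maps P^m x P^n into P^N via
all products of coordinates from each factor.
N = (m+1)(n+1) - 1
N = (4+1)(5+1) - 1
N = 5*6 - 1
N = 30 - 1 = 29

29


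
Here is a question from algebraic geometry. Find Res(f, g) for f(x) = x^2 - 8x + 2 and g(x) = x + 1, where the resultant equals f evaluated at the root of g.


For Res(f, x - c), we evaluate f at x = c.
f(-1) = (-1)^2 - 8*(-1) + 2
= 1 + 8 + 2
= 9 + 2 = 11
Res(f, g) = 11

11


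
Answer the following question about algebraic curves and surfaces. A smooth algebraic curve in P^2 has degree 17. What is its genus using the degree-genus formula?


Using the genus formula for smooth plane curves:
g = (d-1)(d-2)/2
g = (17-1)(17-2)/2
g = 16*15/2
g = 240/2 = 120

120


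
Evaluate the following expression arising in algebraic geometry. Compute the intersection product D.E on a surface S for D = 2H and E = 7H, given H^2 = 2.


Using bilinearity of the intersection pairing on a surface S:
(aH).(bH) = ab * (H.H)
We have H^2 = 2.
D.E = (2H).(7H) = 2*7*2
= 14*2
= 28

28


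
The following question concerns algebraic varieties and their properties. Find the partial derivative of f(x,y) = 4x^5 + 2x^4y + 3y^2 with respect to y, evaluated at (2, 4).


df/dy = 2*x^4 + 2*3*y^1
At (2,4): 2*2^4 + 2*3*4^1
= 32 + 24
= 56

56


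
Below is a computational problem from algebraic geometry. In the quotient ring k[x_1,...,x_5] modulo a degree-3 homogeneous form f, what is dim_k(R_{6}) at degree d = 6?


For R = k[x_1,...,x_n]/(f) with f homogeneous of degree e:
The Hilbert series is (1 - t^e)/(1 - t)^n.
So h(d) = C(d+n-1, n-1) - C(d-e+n-1, n-1) for d >= e.
With n=5, e=3, d=6:
C(6+5-1, 5-1) = C(10, 4) = 210
C(6-3+5-1, 5-1) = C(7, 4) = 35
h(6) = 210 - 35 = 175

175


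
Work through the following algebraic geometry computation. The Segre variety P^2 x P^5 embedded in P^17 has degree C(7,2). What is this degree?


The degree of the Segre variety P^2 x P^5 is C(m+n, m).
= C(7, 2)
= 21

21


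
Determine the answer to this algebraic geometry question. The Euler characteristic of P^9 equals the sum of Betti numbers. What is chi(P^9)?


The complex projective space P^9 has one cell in each even real dimension 0, 2, ..., 18.
The cohomology groups are H^{2k}(P^9) = Z for k = 0,...,9, and 0 otherwise.
Euler characteristic = sum of Betti numbers = 1 per even-dimensional cohomology group.
chi(P^9) = 9 + 1 = 10

10


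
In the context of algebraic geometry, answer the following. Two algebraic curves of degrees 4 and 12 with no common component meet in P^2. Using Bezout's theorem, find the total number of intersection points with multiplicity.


Bezout's theorem states the intersection count equals the product of degrees.
Intersection count = 4 * 12 = 48

48


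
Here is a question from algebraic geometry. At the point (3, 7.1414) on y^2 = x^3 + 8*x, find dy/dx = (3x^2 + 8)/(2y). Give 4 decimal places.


Using implicit differentiation of y^2 = x^3 + 8*x:
2y * dy/dx = 3x^2 + 8
dy/dx = (3x^2 + 8)/(2y)
Numerator: 3*3^2 + 8 = 35
Denominator: 2*7.1414 = 14.2828
dy/dx = 35/14.2828 = 2.4505

2.4505


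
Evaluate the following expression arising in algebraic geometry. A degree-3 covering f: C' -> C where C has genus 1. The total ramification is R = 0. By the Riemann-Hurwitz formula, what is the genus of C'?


Riemann-Hurwitz formula: 2g' - 2 = d(2g - 2) + R
Given: d = 3, g = 1, R = 0
2g' - 2 = 3*(2*1 - 2) + 0
2g' - 2 = 3*0 + 0
2g' - 2 = 0 + 0 = 0
2g' = 2
g' = 1

1


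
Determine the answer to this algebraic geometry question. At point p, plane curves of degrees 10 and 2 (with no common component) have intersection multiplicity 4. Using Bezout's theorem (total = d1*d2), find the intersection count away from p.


By Bezout's theorem, the total intersection number is d1 * d2.
Total = 10 * 2 = 20
Intersection multiplicity at p = 4
Remaining intersections = 20 - 4 = 16

16


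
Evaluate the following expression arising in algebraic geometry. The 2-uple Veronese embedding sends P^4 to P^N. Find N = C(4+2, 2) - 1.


The Veronese embedding v_d: P^n -> P^N maps each point to all
degree-d monomials in n+1 homogeneous coordinates.
N = C(n+d, d) - 1
N = C(4+2, 2) - 1
N = C(6, 2) - 1
C(6, 2) = 15
N = 15 - 1 = 14

14


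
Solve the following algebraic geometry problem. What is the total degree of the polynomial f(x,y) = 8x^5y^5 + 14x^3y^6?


Examine each term for its total degree (sum of exponents).
  Term '8x^5y^5' has total degree 5+5 = 10.
  Term '14x^3y^6' has total degree 3+6 = 9.
The maximum total degree among all terms is 10.

10


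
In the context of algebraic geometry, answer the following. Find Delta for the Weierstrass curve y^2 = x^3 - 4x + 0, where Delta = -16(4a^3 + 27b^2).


Compute each component:
4a^3 = 4*(-4)^3 = 4*(-64) = -256
27b^2 = 27*0^2 = 27*0 = 0
4a^3 + 27b^2 = -256 + 0 = -256
Delta = -16*(-256) = 4096

4096


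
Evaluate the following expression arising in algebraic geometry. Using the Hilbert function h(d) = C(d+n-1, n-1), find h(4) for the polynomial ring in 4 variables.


The Hilbert function for the polynomial ring in 4 variables is:
h(d) = C(d+n-1, n-1)
h(4) = C(4+4-1, 4-1) = C(7, 3)
= 7! / (3! * 4!)
= 35

35


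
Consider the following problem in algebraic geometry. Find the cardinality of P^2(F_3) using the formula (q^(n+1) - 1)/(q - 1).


P^2(F_3) has (q^(n+1) - 1)/(q - 1) points.
= 3^2 + 3^1 + 3^0
= 9 + 3 + 1
= 13

13


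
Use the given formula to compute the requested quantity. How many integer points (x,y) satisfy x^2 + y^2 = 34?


Systematically check integer values of x where x^2 <= 34.
For each valid x, check if 34 - x^2 is a perfect square.
x=3: 34 - 9 = 25, sqrt = 5 (valid)
x=5: 34 - 25 = 9, sqrt = 3 (valid)
Total integer solutions found: 8

8


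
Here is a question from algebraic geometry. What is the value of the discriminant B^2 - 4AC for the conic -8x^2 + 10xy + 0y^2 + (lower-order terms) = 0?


The discriminant of a conic Ax^2 + Bxy + Cy^2 + ... = 0 is B^2 - 4AC.
B^2 = 10^2 = 100
4AC = 4*(-8)*0 = 0
Discriminant = 100 + 0 = 100

100


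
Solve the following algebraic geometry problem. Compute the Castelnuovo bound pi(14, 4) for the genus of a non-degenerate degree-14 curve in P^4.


Castelnuovo's bound: write d - 1 = m(r-1) + epsilon with 0 <= epsilon < r-1.
d - 1 = 14 - 1 = 13
r - 1 = 4 - 1 = 3
13 = 4*3 + 1, so m = 4, epsilon = 1
pi(d, r) = m(m-1)(r-1)/2 + m*epsilon
= 4*3*3/2 + 4*1
= 36/2 + 4
= 18 + 4 = 22

22


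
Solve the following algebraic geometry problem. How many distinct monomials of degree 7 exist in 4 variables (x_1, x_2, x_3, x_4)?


The number of degree-7 monomials in 4 variables is C(d+n-1, n-1).
= C(7+4-1, 4-1) = C(10, 3)
= 120

120


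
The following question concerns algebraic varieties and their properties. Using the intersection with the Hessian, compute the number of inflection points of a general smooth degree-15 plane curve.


For a general smooth plane curve C of degree d, the inflection points are
the intersection of C with its Hessian curve, which has degree 3(d-2).
By Bezout, the total intersection number is d * 3(d-2) = 15 * 39 = 585.
For a general curve every flex is ordinary, so each contributes
multiplicity 1 to C·Hess(C), and the number of distinct inflection
points is 3d(d-2).
Inflection points = 3*15*(15-2) = 3*15*13 = 585

585


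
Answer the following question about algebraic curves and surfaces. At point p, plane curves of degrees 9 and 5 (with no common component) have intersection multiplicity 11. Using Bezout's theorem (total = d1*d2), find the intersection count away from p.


By Bezout's theorem, the total intersection number is d1 * d2.
Total = 9 * 5 = 45
Intersection multiplicity at p = 11
Remaining intersections = 45 - 11 = 34

34


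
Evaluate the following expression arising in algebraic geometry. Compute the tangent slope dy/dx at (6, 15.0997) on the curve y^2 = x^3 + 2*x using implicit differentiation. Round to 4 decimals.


Using implicit differentiation of y^2 = x^3 + 2*x:
2y * dy/dx = 3x^2 + 2
dy/dx = (3x^2 + 2)/(2y)
Numerator: 3*6^2 + 2 = 110
Denominator: 2*15.0997 = 30.1994
dy/dx = 110/30.1994 = 3.6425

3.6425


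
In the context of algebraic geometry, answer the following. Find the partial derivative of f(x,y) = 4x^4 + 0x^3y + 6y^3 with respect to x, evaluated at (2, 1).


df/dx = 4*4*x^3 + 3*0*x^2*y
At (2,1): 4*4*2^3 + 3*0*2^2*1
= 128 + 0
= 128

128


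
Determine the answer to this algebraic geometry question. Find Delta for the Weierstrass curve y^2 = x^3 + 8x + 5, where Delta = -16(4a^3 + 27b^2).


Compute each component:
4a^3 = 4*8^3 = 4*512 = 2048
27b^2 = 27*5^2 = 27*25 = 675
4a^3 + 27b^2 = 2048 + 675 = 2723
Delta = -16*2723 = -43568

-43568


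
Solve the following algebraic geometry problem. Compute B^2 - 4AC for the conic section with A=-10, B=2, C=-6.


The discriminant of a conic Ax^2 + Bxy + Cy^2 + ... = 0 is B^2 - 4AC.
B^2 = 2^2 = 4
4AC = 4*(-10)*(-6) = 240
Discriminant = 4 - 240 = -236

-236


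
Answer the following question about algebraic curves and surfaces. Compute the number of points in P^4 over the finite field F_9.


P^4(F_9) has (q^(n+1) - 1)/(q - 1) points.
= 9^4 + 9^3 + 9^2 + 9^1 + 9^0
= 6561 + 729 + 81 + 9 + 1
= 7381

7381


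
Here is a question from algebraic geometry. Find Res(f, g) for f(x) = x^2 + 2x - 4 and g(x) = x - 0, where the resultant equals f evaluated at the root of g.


For Res(f, x - c), we evaluate f at x = c.
f(0) = 0^2 + 2*0 - 4
= 0 + 0 - 4
= 0 - 4 = -4
Res(f, g) = -4

-4


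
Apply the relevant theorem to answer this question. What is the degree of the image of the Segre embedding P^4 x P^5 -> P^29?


The degree of the Segre variety P^4 x P^5 is C(m+n, m).
= C(9, 4)
= 126

126


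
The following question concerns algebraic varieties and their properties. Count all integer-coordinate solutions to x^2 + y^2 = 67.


Systematically check integer values of x where x^2 <= 67.
For each valid x, check if 67 - x^2 is a perfect square.
Total integer solutions found: 0

0


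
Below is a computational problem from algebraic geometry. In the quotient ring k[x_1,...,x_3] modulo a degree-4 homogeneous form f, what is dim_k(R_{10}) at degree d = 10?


For R = k[x_1,...,x_n]/(f) with f homogeneous of degree e:
The Hilbert series is (1 - t^e)/(1 - t)^n.
So h(d) = C(d+n-1, n-1) - C(d-e+n-1, n-1) for d >= e.
With n=3, e=4, d=10:
C(10+3-1, 3-1) = C(12, 2) = 66
C(10-4+3-1, 3-1) = C(8, 2) = 28
h(10) = 66 - 28 = 38

38


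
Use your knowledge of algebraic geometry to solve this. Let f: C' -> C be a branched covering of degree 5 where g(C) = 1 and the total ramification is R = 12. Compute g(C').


Riemann-Hurwitz formula: 2g' - 2 = d(2g - 2) + R
Given: d = 5, g = 1, R = 12
2g' - 2 = 5*(2*1 - 2) + 12
2g' - 2 = 5*0 + 12
2g' - 2 = 0 + 12 = 12
2g' = 14
g' = 7

7


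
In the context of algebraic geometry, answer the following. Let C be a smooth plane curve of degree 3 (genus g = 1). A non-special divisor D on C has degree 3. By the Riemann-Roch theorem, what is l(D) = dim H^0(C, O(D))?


First, compute the genus of a smooth plane curve of degree 3:
g = (d-1)(d-2)/2 = (3-1)(3-2)/2 = 1
For a non-special divisor D (i.e., h^1(D) = 0), Riemann-Roch gives:
l(D) = deg(D) - g + 1
Since deg(D) = 3 >= 2g - 1 = 1, D is non-special.
l(D) = 3 - 1 + 1 = 3

3


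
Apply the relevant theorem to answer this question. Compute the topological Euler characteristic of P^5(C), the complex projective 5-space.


The complex projective space P^5 has one cell in each even real dimension 0, 2, ..., 10.
The cohomology groups are H^{2k}(P^5) = Z for k = 0,...,5, and 0 otherwise.
Euler characteristic = sum of Betti numbers = 1 per even-dimensional cohomology group.
chi(P^5) = 5 + 1 = 6

6


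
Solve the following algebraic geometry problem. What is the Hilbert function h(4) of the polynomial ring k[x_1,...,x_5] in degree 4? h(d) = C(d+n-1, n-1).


The Hilbert function for the polynomial ring in 5 variables is:
h(d) = C(d+n-1, n-1)
h(4) = C(4+5-1, 5-1) = C(8, 4)
= 8! / (4! * 4!)
= 70

70


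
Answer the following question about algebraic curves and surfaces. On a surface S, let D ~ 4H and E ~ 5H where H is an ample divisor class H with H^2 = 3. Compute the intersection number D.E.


Using bilinearity of the intersection pairing on a surface S:
(aH).(bH) = ab * (H.H)
We have H^2 = 3.
D.E = (4H).(5H) = 4*5*3
= 20*3
= 60

60


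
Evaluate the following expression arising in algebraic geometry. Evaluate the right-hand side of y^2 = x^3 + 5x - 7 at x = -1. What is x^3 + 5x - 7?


Compute x^3 + 5x - 7 at x = -1:
x^3 = (-1)^3 = -1
5*x = 5*(-1) = -5
Sum: -1 - 5 - 7 = -13

-13


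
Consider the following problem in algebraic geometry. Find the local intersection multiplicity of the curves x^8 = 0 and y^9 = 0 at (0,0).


The intersection multiplicity of V(x^a) and V(y^b) at the origin is:
I(O; V(x^8), V(y^9)) = dim_k(k[x,y]/(x^8, y^9))
A basis for k[x,y]/(x^8, y^9) is the set of monomials x^i * y^j
where 0 <= i < 8 and 0 <= j < 9.
The number of such monomials is 8 * 9 = 72

72


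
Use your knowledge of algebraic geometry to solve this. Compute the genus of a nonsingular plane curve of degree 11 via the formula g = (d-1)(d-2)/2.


Using the genus formula for smooth plane curves:
g = (d-1)(d-2)/2
g = (11-1)(11-2)/2
g = 10*9/2
g = 90/2 = 45

45


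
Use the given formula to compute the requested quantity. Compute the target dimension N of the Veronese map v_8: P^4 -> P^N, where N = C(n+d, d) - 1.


The Veronese embedding v_d: P^n -> P^N maps each point to all
degree-d monomials in n+1 homogeneous coordinates.
N = C(n+d, d) - 1
N = C(4+8, 8) - 1
N = C(12, 8) - 1
C(12, 8) = 495
N = 495 - 1 = 494

494


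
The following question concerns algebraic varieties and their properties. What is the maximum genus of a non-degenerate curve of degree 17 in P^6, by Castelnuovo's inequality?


Castelnuovo's bound: write d - 1 = m(r-1) + epsilon with 0 <= epsilon < r-1.
d - 1 = 17 - 1 = 16
r - 1 = 6 - 1 = 5
16 = 3*5 + 1, so m = 3, epsilon = 1
pi(d, r) = m(m-1)(r-1)/2 + m*epsilon
= 3*2*5/2 + 3*1
= 30/2 + 3
= 15 + 3 = 18

18


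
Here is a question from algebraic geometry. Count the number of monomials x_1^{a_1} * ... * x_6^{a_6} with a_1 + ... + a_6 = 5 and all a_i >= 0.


The number of degree-5 monomials in 6 variables is C(d+n-1, n-1).
= C(5+6-1, 6-1) = C(10, 5)
= 252

252


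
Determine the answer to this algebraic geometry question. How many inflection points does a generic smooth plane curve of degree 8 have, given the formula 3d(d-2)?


For a general smooth plane curve C of degree d, the inflection points are
the intersection of C with its Hessian curve, which has degree 3(d-2).
By Bezout, the total intersection number is d * 3(d-2) = 8 * 18 = 144.
For a general curve every flex is ordinary, so each contributes
multiplicity 1 to C·Hess(C), and the number of distinct inflection
points is 3d(d-2).
Inflection points = 3*8*(8-2) = 3*8*6 = 144

144


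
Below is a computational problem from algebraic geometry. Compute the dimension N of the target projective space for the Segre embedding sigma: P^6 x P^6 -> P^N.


The Segre embedding maps P^m x P^n into P^N via
all products of coordinates from each factor.
N = (m+1)(n+1) - 1
N = (6+1)(6+1) - 1
N = 7*7 - 1
N = 49 - 1 = 48

48


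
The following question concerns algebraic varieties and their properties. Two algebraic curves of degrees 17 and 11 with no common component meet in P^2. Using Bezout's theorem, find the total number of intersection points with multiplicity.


Bezout's theorem states the intersection count equals the product of degrees.
Intersection count = 17 * 11 = 187

187


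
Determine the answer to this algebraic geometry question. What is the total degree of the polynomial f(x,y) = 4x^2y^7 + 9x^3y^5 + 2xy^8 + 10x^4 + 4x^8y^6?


Examine each term for its total degree (sum of exponents).
  Term '4x^2y^7' has total degree 2+7 = 9.
  Term '9x^3y^5' has total degree 3+5 = 8.
  Term '2xy^8' has total degree 1+8 = 9.
  Term '10x^4' has total degree 4+0 = 4.
  Term '4x^8y^6' has total degree 8+6 = 14.
The maximum total degree among all terms is 14.

14


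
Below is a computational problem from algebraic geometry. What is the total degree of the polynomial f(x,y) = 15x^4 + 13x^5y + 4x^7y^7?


Examine each term for its total degree (sum of exponents).
  Term '15x^4' has total degree 4+0 = 4.
  Term '13x^5y' has total degree 5+1 = 6.
  Term '4x^7y^7' has total degree 7+7 = 14.
The maximum total degree among all terms is 14.

14


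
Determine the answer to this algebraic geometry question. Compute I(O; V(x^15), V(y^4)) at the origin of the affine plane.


The intersection multiplicity of V(x^a) and V(y^b) at the origin is:
I(O; V(x^15), V(y^4)) = dim_k(k[x,y]/(x^15, y^4))
A basis for k[x,y]/(x^15, y^4) is the set of monomials x^i * y^j
where 0 <= i < 15 and 0 <= j < 4.
The number of such monomials is 15 * 4 = 60

60


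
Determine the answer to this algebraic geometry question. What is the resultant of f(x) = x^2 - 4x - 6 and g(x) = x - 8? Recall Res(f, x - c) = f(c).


For Res(f, x - c), we evaluate f at x = c.
f(8) = 8^2 - 4*8 - 6
= 64 - 32 - 6
= 32 - 6 = 26
Res(f, g) = 26

26


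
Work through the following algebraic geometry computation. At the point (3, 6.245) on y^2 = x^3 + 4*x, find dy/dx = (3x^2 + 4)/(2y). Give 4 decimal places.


Using implicit differentiation of y^2 = x^3 + 4*x:
2y * dy/dx = 3x^2 + 4
dy/dx = (3x^2 + 4)/(2y)
Numerator: 3*3^2 + 4 = 31
Denominator: 2*6.245 = 12.49
dy/dx = 31/12.49 = 2.4820

2.4820


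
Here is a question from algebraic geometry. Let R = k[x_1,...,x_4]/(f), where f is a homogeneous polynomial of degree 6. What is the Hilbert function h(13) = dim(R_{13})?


For R = k[x_1,...,x_n]/(f) with f homogeneous of degree e:
The Hilbert series is (1 - t^e)/(1 - t)^n.
So h(d) = C(d+n-1, n-1) - C(d-e+n-1, n-1) for d >= e.
With n=4, e=6, d=13:
C(13+4-1, 4-1) = C(16, 3) = 560
C(13-6+4-1, 4-1) = C(10, 3) = 120
h(13) = 560 - 120 = 440

440


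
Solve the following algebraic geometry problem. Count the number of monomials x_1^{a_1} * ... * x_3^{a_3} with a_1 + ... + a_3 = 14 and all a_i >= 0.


The number of degree-14 monomials in 3 variables is C(d+n-1, n-1).
= C(14+3-1, 3-1) = C(16, 2)
= 120

120


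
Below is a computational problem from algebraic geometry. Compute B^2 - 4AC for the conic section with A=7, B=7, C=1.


The discriminant of a conic Ax^2 + Bxy + Cy^2 + ... = 0 is B^2 - 4AC.
B^2 = 7^2 = 49
4AC = 4*7*1 = 28
Discriminant = 49 - 28 = 21

21


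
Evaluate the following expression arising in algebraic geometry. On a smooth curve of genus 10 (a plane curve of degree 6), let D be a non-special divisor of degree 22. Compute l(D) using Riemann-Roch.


First, compute the genus of a smooth plane curve of degree 6:
g = (d-1)(d-2)/2 = (6-1)(6-2)/2 = 10
For a non-special divisor D (i.e., h^1(D) = 0), Riemann-Roch gives:
l(D) = deg(D) - g + 1
Since deg(D) = 22 >= 2g - 1 = 19, D is non-special.
l(D) = 22 - 10 + 1 = 13

13


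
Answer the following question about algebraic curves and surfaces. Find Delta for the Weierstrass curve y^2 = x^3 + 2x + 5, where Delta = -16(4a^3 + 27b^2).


Compute each component:
4a^3 = 4*2^3 = 4*8 = 32
27b^2 = 27*5^2 = 27*25 = 675
4a^3 + 27b^2 = 32 + 675 = 707
Delta = -16*707 = -11312

-11312


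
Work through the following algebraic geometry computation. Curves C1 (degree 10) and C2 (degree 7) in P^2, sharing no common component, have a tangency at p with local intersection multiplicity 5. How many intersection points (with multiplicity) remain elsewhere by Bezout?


By Bezout's theorem, the total intersection number is d1 * d2.
Total = 10 * 7 = 70
Intersection multiplicity at p = 5
Remaining intersections = 70 - 5 = 65

65


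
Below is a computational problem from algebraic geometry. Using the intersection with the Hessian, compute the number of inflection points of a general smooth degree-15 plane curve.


For a general smooth plane curve C of degree d, the inflection points are
the intersection of C with its Hessian curve, which has degree 3(d-2).
By Bezout, the total intersection number is d * 3(d-2) = 15 * 39 = 585.
For a general curve every flex is ordinary, so each contributes
multiplicity 1 to C·Hess(C), and the number of distinct inflection
points is 3d(d-2).
Inflection points = 3*15*(15-2) = 3*15*13 = 585

585


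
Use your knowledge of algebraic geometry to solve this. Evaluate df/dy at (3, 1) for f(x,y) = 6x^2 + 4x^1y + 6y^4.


df/dy = 4*x^1 + 4*6*y^3
At (3,1): 4*3^1 + 4*6*1^3
= 12 + 24
= 36

36


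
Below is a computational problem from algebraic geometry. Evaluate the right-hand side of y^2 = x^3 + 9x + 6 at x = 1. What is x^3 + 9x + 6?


Compute x^3 + 9x + 6 at x = 1:
x^3 = 1^3 = 1
9*x = 9*1 = 9
Sum: 1 + 9 + 6 = 16

16


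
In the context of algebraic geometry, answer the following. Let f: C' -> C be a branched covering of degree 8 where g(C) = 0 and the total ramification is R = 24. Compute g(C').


Riemann-Hurwitz formula: 2g' - 2 = d(2g - 2) + R
Given: d = 8, g = 0, R = 24
2g' - 2 = 8*(2*0 - 2) + 24
2g' - 2 = 8*(-2) + 24
2g' - 2 = -16 + 24 = 8
2g' = 10
g' = 5

5


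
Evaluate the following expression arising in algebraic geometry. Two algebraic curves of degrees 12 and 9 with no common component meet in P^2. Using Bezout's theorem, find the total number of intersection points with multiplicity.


Bezout's theorem states the intersection count equals the product of degrees.
Intersection count = 12 * 9 = 108

108


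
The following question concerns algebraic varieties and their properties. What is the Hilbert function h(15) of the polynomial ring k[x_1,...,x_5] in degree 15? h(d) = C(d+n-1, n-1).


The Hilbert function for the polynomial ring in 5 variables is:
h(d) = C(d+n-1, n-1)
h(15) = C(15+5-1, 5-1) = C(19, 4)
= 19! / (4! * 15!)
= 3876

3876


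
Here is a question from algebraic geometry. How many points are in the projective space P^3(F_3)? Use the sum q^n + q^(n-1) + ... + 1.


P^3(F_3) has (q^(n+1) - 1)/(q - 1) points.
= 3^3 + 3^2 + 3^1 + 3^0
= 27 + 9 + 3 + 1
= 40

40


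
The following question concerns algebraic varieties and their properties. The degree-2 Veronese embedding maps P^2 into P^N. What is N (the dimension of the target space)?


The Veronese embedding v_d: P^n -> P^N maps each point to all
degree-d monomials in n+1 homogeneous coordinates.
N = C(n+d, d) - 1
N = C(2+2, 2) - 1
N = C(4, 2) - 1
C(4, 2) = 6
N = 6 - 1 = 5

5


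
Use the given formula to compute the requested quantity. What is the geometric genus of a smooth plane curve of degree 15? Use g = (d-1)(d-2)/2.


Using the genus formula for smooth plane curves:
g = (d-1)(d-2)/2
g = (15-1)(15-2)/2
g = 14*13/2
g = 182/2 = 91

91


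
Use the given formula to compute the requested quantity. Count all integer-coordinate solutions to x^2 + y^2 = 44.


Systematically check integer values of x where x^2 <= 44.
For each valid x, check if 44 - x^2 is a perfect square.
Total integer solutions found: 0

0


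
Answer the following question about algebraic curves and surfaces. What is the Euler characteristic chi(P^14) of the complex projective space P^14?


The complex projective space P^14 has one cell in each even real dimension 0, 2, ..., 28.
The cohomology groups are H^{2k}(P^14) = Z for k = 0,...,14, and 0 otherwise.
Euler characteristic = sum of Betti numbers = 1 per even-dimensional cohomology group.
chi(P^14) = 14 + 1 = 15

15


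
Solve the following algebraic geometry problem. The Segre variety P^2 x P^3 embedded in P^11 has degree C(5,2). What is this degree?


The degree of the Segre variety P^2 x P^3 is C(m+n, m).
= C(5, 2)
= 10

10


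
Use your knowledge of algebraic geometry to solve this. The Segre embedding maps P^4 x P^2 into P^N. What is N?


The Segre embedding maps P^m x P^n into P^N via
all products of coordinates from each factor.
N = (m+1)(n+1) - 1
N = (4+1)(2+1) - 1
N = 5*3 - 1
N = 15 - 1 = 14

14


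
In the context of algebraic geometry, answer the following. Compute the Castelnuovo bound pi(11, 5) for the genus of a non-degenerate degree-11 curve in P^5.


Castelnuovo's bound: write d - 1 = m(r-1) + epsilon with 0 <= epsilon < r-1.
d - 1 = 11 - 1 = 10
r - 1 = 5 - 1 = 4
10 = 2*4 + 2, so m = 2, epsilon = 2
pi(d, r) = m(m-1)(r-1)/2 + m*epsilon
= 2*1*4/2 + 2*2
= 8/2 + 4
= 4 + 4 = 8

8


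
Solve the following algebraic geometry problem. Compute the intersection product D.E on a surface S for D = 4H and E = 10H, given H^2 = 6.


Using bilinearity of the intersection pairing on a surface S:
(aH).(bH) = ab * (H.H)
We have H^2 = 6.
D.E = (4H).(10H) = 4*10*6
= 40*6
= 240

240


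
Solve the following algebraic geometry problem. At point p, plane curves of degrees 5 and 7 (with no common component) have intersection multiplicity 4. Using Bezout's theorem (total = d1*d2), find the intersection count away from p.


By Bezout's theorem, the total intersection number is d1 * d2.
Total = 5 * 7 = 35
Intersection multiplicity at p = 4
Remaining intersections = 35 - 4 = 31

31


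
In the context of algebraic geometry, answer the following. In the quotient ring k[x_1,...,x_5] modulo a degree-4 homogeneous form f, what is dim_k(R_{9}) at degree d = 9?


For R = k[x_1,...,x_n]/(f) with f homogeneous of degree e:
The Hilbert series is (1 - t^e)/(1 - t)^n.
So h(d) = C(d+n-1, n-1) - C(d-e+n-1, n-1) for d >= e.
With n=5, e=4, d=9:
C(9+5-1, 5-1) = C(13, 4) = 715
C(9-4+5-1, 5-1) = C(9, 4) = 126
h(9) = 715 - 126 = 589

589


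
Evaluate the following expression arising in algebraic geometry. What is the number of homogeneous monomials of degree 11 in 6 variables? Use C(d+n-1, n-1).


The number of degree-11 monomials in 6 variables is C(d+n-1, n-1).
= C(11+6-1, 6-1) = C(16, 5)
= 4368

4368


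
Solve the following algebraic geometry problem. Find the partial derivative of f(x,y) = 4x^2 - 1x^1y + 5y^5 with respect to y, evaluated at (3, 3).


df/dy = (-1)*x^1 + 5*5*y^4
At (3,3): (-1)*3^1 + 5*5*3^4
= -3 + 2025
= 2022

2022


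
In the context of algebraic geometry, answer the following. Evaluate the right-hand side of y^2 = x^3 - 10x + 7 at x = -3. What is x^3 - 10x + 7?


Compute x^3 - 10x + 7 at x = -3:
x^3 = (-3)^3 = -27
(-10)*x = (-10)*(-3) = 30
Sum: -27 + 30 + 7 = 10

10


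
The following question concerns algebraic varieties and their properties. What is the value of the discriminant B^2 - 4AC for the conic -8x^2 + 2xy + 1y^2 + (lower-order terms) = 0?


The discriminant of a conic Ax^2 + Bxy + Cy^2 + ... = 0 is B^2 - 4AC.
B^2 = 2^2 = 4
4AC = 4*(-8)*1 = -32
Discriminant = 4 + 32 = 36

36


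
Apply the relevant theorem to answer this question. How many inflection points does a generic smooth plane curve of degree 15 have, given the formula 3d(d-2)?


For a general smooth plane curve C of degree d, the inflection points are
the intersection of C with its Hessian curve, which has degree 3(d-2).
By Bezout, the total intersection number is d * 3(d-2) = 15 * 39 = 585.
For a general curve every flex is ordinary, so each contributes
multiplicity 1 to C·Hess(C), and the number of distinct inflection
points is 3d(d-2).
Inflection points = 3*15*(15-2) = 3*15*13 = 585

585


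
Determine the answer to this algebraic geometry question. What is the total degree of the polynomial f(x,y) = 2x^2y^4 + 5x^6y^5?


Examine each term for its total degree (sum of exponents).
  Term '2x^2y^4' has total degree 2+4 = 6.
  Term '5x^6y^5' has total degree 6+5 = 11.
The maximum total degree among all terms is 11.

11


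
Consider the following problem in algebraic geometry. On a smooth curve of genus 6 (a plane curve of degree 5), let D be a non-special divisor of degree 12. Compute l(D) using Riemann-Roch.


First, compute the genus of a smooth plane curve of degree 5:
g = (d-1)(d-2)/2 = (5-1)(5-2)/2 = 6
For a non-special divisor D (i.e., h^1(D) = 0), Riemann-Roch gives:
l(D) = deg(D) - g + 1
Since deg(D) = 12 >= 2g - 1 = 11, D is non-special.
l(D) = 12 - 6 + 1 = 7

7


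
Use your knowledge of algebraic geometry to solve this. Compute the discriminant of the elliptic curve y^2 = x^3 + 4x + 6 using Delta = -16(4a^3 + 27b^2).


Compute each component:
4a^3 = 4*4^3 = 4*64 = 256
27b^2 = 27*6^2 = 27*36 = 972
4a^3 + 27b^2 = 256 + 972 = 1228
Delta = -16*1228 = -19648

-19648


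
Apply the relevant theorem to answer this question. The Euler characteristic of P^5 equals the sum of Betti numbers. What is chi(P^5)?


The complex projective space P^5 has one cell in each even real dimension 0, 2, ..., 10.
The cohomology groups are H^{2k}(P^5) = Z for k = 0,...,5, and 0 otherwise.
Euler characteristic = sum of Betti numbers = 1 per even-dimensional cohomology group.
chi(P^5) = 5 + 1 = 6

6


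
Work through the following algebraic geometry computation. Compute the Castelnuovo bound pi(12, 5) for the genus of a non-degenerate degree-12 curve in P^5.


Castelnuovo's bound: write d - 1 = m(r-1) + epsilon with 0 <= epsilon < r-1.
d - 1 = 12 - 1 = 11
r - 1 = 5 - 1 = 4
11 = 2*4 + 3, so m = 2, epsilon = 3
pi(d, r) = m(m-1)(r-1)/2 + m*epsilon
= 2*1*4/2 + 2*3
= 8/2 + 6
= 4 + 6 = 10

10


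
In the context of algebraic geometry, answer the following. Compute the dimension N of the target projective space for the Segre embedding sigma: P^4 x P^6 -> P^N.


The Segre embedding maps P^m x P^n into P^N via
all products of coordinates from each factor.
N = (m+1)(n+1) - 1
N = (4+1)(6+1) - 1
N = 5*7 - 1
N = 35 - 1 = 34

34


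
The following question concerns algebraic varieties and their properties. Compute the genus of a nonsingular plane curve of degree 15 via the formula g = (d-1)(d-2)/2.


Using the genus formula for smooth plane curves:
g = (d-1)(d-2)/2
g = (15-1)(15-2)/2
g = 14*13/2
g = 182/2 = 91

91


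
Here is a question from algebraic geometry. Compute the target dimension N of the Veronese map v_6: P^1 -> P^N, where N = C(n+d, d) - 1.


The Veronese embedding v_d: P^n -> P^N maps each point to all
degree-d monomials in n+1 homogeneous coordinates.
N = C(n+d, d) - 1
N = C(1+6, 6) - 1
N = C(7, 6) - 1
C(7, 6) = 7
N = 7 - 1 = 6

6


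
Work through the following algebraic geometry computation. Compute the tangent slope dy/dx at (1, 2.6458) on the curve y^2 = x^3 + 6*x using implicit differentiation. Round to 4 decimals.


Using implicit differentiation of y^2 = x^3 + 6*x:
2y * dy/dx = 3x^2 + 6
dy/dx = (3x^2 + 6)/(2y)
Numerator: 3*1^2 + 6 = 9
Denominator: 2*2.6458 = 5.2916
dy/dx = 9/5.2916 = 1.7008

1.7008


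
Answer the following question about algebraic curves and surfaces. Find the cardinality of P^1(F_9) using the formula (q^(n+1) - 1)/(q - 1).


P^1(F_9) has (q^(n+1) - 1)/(q - 1) points.
= 9^1 + 9^0
= 9 + 1
= 10

10


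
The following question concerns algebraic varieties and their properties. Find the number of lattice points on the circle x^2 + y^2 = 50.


Systematically check integer values of x where x^2 <= 50.
For each valid x, check if 50 - x^2 is a perfect square.
x=1: 50 - 1 = 49, sqrt = 7 (valid)
x=5: 50 - 25 = 25, sqrt = 5 (valid)
x=7: 50 - 49 = 1, sqrt = 1 (valid)
Total integer solutions found: 12

12


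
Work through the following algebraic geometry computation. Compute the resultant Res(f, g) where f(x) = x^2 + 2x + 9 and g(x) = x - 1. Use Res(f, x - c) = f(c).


For Res(f, x - c), we evaluate f at x = c.
f(1) = 1^2 + 2*1 + 9
= 1 + 2 + 9
= 3 + 9 = 12
Res(f, g) = 12

12


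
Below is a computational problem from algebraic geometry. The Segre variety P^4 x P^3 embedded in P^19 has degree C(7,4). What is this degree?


The degree of the Segre variety P^4 x P^3 is C(m+n, m).
= C(7, 4)
= 35

35


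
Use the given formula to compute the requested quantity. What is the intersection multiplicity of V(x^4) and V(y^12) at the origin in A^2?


The intersection multiplicity of V(x^a) and V(y^b) at the origin is:
I(O; V(x^4), V(y^12)) = dim_k(k[x,y]/(x^4, y^12))
A basis for k[x,y]/(x^4, y^12) is the set of monomials x^i * y^j
where 0 <= i < 4 and 0 <= j < 12.
The number of such monomials is 4 * 12 = 48

48


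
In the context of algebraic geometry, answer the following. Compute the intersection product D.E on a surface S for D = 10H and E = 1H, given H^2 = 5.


Using bilinearity of the intersection pairing on a surface S:
(aH).(bH) = ab * (H.H)
We have H^2 = 5.
D.E = (10H).(1H) = 10*1*5
= 10*5
= 50

50
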